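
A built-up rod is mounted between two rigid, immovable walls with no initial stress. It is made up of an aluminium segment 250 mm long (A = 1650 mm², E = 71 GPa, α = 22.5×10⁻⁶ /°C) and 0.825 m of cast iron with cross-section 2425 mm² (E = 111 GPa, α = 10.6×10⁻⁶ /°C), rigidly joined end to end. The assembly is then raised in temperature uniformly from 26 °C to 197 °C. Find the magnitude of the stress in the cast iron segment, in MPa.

If the supports were absent, the total length change would be Σ αᵢΔT Lᵢ = 22.5×10⁻⁶×171×250 + 10.6×10⁻⁶×171×825 = 2.457 mm.
The rigid supports impose zero overall length change; the single axial force P common to all segments must satisfy P Σ Lᵢ/(AᵢEᵢ) = δ_free.
Σ Lᵢ/(AᵢEᵢ) = 250/(1650×71×10³) + 825/(2425×111×10³) = 5.199×10⁻⁶ mm/N.
Hence P = δ_free / Σ(L/AE) = 2.457/5.199×10⁻⁶ = 472.6 kN (compressive).
σ_{cast iron} = P / A = 472600 / 2425 = 194.9 MPa.

σ ≈ 195 MPa (compressive)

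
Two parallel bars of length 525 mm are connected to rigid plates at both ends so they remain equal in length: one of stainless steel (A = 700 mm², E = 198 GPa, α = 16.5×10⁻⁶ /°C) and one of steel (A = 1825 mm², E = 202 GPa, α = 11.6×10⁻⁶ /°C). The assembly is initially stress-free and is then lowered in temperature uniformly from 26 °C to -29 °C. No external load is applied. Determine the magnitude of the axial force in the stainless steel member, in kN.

Equilibrium of a rigid end plate with no external load gives equal and opposite internal forces ±P in the two members. Since α_{stainless steel} > α_{steel}, cooling drives the stainless steel into tension and the steel into compression.
Compatibility of the two members (thermal + elastic change equal): (α₁ − α₂)ΔT = P·[1/(A₁E₁) + 1/(A₂E₂)].
|α₁ − α₂|·ΔT = 4.9×10⁻⁶ × 55 = 0.0002695.
1/(A₁E₁) + 1/(A₂E₂) = 1/(700×198×10³) + 1/(1825×202×10³) = 9.928×10⁻⁹ N⁻¹.
So P = 0.0002695 / 9.928×10⁻⁹ = 27.15 kN.

P ≈ 27.1 kN (tensile in the stainless steel)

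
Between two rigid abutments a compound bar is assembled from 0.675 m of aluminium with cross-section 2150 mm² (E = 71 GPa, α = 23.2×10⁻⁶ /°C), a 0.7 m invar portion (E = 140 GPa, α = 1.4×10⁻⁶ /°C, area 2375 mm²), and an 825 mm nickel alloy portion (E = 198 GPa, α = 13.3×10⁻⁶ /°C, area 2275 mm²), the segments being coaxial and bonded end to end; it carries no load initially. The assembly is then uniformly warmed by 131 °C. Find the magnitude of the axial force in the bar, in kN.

P ≈ 433 kN (compressive)

With the walls removed the bar would change length by δ_free = Σ αᵢΔT Lᵢ = 23.2×10⁻⁶×131×675 + 1.4×10⁻⁶×131×700 + 13.3×10⁻⁶×131×825 = 3.617 mm.
The rigid supports impose zero overall length change; the single axial force P common to all segments must satisfy P Σ Lᵢ/(AᵢEᵢ) = δ_free.
The series flexibility is Σ Lᵢ/(AᵢEᵢ) = 675/(2150×71×10³) + 700/(2375×140×10³) + 825/(2275×198×10³) = 8.359×10⁻⁶ mm/N.
P = 3.617 / 8.359×10⁻⁶ = 432800 N = 432.8 kN, compressive.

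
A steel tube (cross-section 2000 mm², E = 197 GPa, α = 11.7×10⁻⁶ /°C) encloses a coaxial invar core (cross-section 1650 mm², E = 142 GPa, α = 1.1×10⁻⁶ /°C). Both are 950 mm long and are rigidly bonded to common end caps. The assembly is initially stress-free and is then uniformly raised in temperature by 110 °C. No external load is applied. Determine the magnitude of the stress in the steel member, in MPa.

σ ≈ 85.7 MPa (compressive)

Both members must finish at the same length. With the larger α, the steel tends to over-expand; the plates restrain it, putting the steel in compression and the invar in tension. With no external load the two internal forces are equal and opposite, magnitude P.
Setting the final lengths equal and cancelling L: (α₁ − α₂)ΔT = P/(A₁E₁) + P/(A₂E₂).
|α₁ − α₂|·ΔT = 10.6×10⁻⁶ × 110 = 0.001166.
1/(A₁E₁) + 1/(A₂E₂) = 1/(2000×197×10³) + 1/(1650×142×10³) = 6.806×10⁻⁹ N⁻¹.
So P = 0.001166 / 6.806×10⁻⁹ = 171.3 kN.
σ_{steel} = P/A₁ = 171300/2000 = 85.66 MPa, compressive.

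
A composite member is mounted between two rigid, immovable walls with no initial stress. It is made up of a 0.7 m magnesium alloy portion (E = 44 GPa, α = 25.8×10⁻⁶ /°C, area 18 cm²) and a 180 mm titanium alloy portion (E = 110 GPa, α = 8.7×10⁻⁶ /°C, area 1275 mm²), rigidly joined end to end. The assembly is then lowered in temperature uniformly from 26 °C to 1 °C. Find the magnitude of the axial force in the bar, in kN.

P ≈ 48.5 kN (tensile)

If the supports were absent, the total length change would be Σ αᵢΔT Lᵢ = 25.8×10⁻⁶×25×700 + 8.7×10⁻⁶×25×180 = 0.4906 mm.
Since the ends are fixed, an axial force P builds up, equal in every segment, with P · Σ Lᵢ/(AᵢEᵢ) = δ_free.
Σ Lᵢ/(AᵢEᵢ) = 700/(1800×44×10³) + 180/(1275×110×10³) = 1.012×10⁻⁵ mm/N.
Hence P = δ_free / Σ(L/AE) = 0.4906/1.012×10⁻⁵ = 48.47 kN (tensile).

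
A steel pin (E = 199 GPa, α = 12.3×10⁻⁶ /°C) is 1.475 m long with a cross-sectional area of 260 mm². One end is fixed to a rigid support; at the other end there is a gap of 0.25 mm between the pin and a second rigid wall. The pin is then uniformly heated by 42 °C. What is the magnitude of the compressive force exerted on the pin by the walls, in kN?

P ≈ 18 kN

Free thermal elongation = αΔT L = 12.3×10⁻⁶ × 42 × 1475 = 0.762 mm.
After closing the 0.25 mm clearance, 0.762 − 0.25 = 0.512 mm of expansion remains to be suppressed by the wall.
That suppressed elongation corresponds to σ = E·Δ/L = 199×10³ × 0.512/1475 = 69.07 MPa.
Force on the wall = σA = 69.07 × 260 mm² = 17.96 kN.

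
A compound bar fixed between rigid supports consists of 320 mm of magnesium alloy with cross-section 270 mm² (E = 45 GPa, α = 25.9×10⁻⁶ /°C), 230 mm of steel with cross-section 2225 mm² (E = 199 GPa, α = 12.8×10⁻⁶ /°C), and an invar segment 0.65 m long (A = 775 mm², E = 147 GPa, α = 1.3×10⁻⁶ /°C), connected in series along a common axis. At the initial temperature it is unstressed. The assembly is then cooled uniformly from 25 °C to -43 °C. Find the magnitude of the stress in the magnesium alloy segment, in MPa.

σ ≈ 93.4 MPa (tensile)

With the walls removed the bar would change length by δ_free = Σ αᵢΔT Lᵢ = 25.9×10⁻⁶×68×320 + 12.8×10⁻⁶×68×230 + 1.3×10⁻⁶×68×650 = 0.8212 mm.
Since the ends are fixed, an axial force P builds up, equal in every segment, with P · Σ Lᵢ/(AᵢEᵢ) = δ_free.
Σ Lᵢ/(AᵢEᵢ) = 320/(270×45×10³) + 230/(2225×199×10³) + 650/(775×147×10³) = 3.256×10⁻⁵ mm/N.
So P = 0.8212 / 3.256×10⁻⁵ = 25.22 kN, tensile.
σ_{magnesium alloy} = P / A = 25220 / 270 = 93.41 MPa.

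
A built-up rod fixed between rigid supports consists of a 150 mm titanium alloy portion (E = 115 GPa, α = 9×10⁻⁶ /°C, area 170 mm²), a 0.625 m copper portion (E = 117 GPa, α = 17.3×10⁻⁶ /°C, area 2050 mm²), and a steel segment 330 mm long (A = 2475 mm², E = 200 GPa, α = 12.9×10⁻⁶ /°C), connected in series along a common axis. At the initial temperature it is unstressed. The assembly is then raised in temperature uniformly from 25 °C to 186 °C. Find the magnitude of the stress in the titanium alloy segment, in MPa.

Free thermal expansion of the whole bar: Σ αᵢΔT Lᵢ = 9×10⁻⁶×161×150 + 17.3×10⁻⁶×161×625 + 12.9×10⁻⁶×161×330 = 2.644 mm.
Since the ends are fixed, an axial force P builds up, equal in every segment, with P · Σ Lᵢ/(AᵢEᵢ) = δ_free.
Σ Lᵢ/(AᵢEᵢ) = 150/(170×115×10³) + 625/(2050×117×10³) + 330/(2475×200×10³) = 1.095×10⁻⁵ mm/N.
Hence P = δ_free / Σ(L/AE) = 2.644/1.095×10⁻⁵ = 241.5 kN (compressive).
σ_{titanium alloy} = P / A = 241500 / 170 = 1421 MPa.

σ ≈ 1420 MPa (compressive)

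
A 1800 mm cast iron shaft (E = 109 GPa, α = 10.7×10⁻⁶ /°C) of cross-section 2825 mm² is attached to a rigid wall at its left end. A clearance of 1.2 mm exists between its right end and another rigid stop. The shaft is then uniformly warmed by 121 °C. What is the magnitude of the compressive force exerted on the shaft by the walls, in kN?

P ≈ 193 kN

If the wall were absent the shaft would grow by αΔT L = 10.7×10⁻⁶ × 121 × 1800 = 2.33 mm.
This exceeds the 1.2 mm gap, so the wall pushes back. The portion of expansion that must be recovered elastically is δ_free − gap = 2.33 − 1.2 = 1.13 mm.
Compatibility: PL/(AE) = 1.13 mm, so σ = P/A = E × (1.13/1800) = 68.46 MPa.
Force on the wall = σA = 68.46 × 2825 mm² = 193.4 kN.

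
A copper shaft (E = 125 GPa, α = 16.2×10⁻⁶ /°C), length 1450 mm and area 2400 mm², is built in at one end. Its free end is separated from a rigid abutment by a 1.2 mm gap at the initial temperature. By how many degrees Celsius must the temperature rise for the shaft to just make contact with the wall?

ΔT ≈ 51.1 °C

The gap closes when αΔT L = 1.2 mm, since the shaft is still unstressed at that instant.
ΔT = 1.2 / (16.2×10⁻⁶ × 1450) = 51.09 °C.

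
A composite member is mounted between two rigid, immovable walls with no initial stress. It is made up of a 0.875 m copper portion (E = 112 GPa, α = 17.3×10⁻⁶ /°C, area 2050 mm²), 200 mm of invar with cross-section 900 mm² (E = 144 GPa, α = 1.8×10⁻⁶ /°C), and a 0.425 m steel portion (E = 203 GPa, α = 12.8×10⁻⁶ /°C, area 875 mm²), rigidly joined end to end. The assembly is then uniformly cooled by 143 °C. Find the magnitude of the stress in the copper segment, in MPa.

If the supports were absent, the total length change would be Σ αᵢΔT Lᵢ = 17.3×10⁻⁶×143×875 + 1.8×10⁻⁶×143×200 + 12.8×10⁻⁶×143×425 = 2.994 mm.
The rigid supports impose zero overall length change; the single axial force P common to all segments must satisfy P Σ Lᵢ/(AᵢEᵢ) = δ_free.
Σ Lᵢ/(AᵢEᵢ) = 875/(2050×112×10³) + 200/(900×144×10³) + 425/(875×203×10³) = 7.747×10⁻⁶ mm/N.
Hence P = δ_free / Σ(L/AE) = 2.994/7.747×10⁻⁶ = 386.5 kN (tensile).
σ_{copper} = P / A = 386500 / 2050 = 188.5 MPa.

σ ≈ 189 MPa (tensile)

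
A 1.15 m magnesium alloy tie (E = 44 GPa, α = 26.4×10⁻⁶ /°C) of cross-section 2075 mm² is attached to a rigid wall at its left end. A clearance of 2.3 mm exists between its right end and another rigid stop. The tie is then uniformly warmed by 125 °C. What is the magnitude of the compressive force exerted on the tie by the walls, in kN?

P ≈ 119 kN

Unrestrained expansion: δ_free = αΔT L = 26.4×10⁻⁶ × 125 × 1150 = 3.795 mm.
The gap closes (δ_free > 2.3 mm) and the wall then resists a further 3.795 − 2.3 = 1.495 mm of expansion.
So σ = E(δ_free − g)/L = 44×10³ × 1.495/1150 = 57.2 MPa.
Force on the wall = σA = 57.2 × 2075 mm² = 118.7 kN.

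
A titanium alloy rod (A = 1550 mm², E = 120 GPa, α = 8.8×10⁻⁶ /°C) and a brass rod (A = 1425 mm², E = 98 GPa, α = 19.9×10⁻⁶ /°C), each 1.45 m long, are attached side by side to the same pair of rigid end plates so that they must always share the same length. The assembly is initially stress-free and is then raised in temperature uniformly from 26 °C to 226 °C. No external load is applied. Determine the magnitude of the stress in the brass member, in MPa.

σ ≈ 124 MPa (compressive)

Equilibrium of a rigid end plate with no external load gives equal and opposite internal forces ±P in the two members. Since α_{brass} > α_{titanium alloy}, heating drives the brass into compression and the titanium alloy into tension.
Setting the final lengths equal and cancelling L: (α₁ − α₂)ΔT = P/(A₁E₁) + P/(A₂E₂).
|α₁ − α₂|·ΔT = 11.1×10⁻⁶ × 200 = 0.00222.
1/(A₁E₁) + 1/(A₂E₂) = 1/(1550×120×10³) + 1/(1425×98×10³) = 1.254×10⁻⁸ N⁻¹.
So P = 0.00222 / 1.254×10⁻⁸ = 177.1 kN.
σ_{brass} = P/A₂ = 177100/1425 = 124.3 MPa, compressive.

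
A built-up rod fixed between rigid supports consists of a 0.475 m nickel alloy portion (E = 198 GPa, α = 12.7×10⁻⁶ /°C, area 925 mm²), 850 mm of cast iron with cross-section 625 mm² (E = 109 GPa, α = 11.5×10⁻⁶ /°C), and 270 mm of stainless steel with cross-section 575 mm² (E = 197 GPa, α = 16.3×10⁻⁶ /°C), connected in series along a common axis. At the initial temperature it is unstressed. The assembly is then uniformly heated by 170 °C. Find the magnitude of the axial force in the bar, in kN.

P ≈ 197 kN (compressive)

Free thermal expansion of the whole bar: Σ αᵢΔT Lᵢ = 12.7×10⁻⁶×170×475 + 11.5×10⁻⁶×170×850 + 16.3×10⁻⁶×170×270 = 3.435 mm.
The rigid supports impose zero overall length change; the single axial force P common to all segments must satisfy P Σ Lᵢ/(AᵢEᵢ) = δ_free.
The series flexibility is Σ Lᵢ/(AᵢEᵢ) = 475/(925×198×10³) + 850/(625×109×10³) + 270/(575×197×10³) = 1.745×10⁻⁵ mm/N.
Hence P = δ_free / Σ(L/AE) = 3.435/1.745×10⁻⁵ = 196.8 kN (compressive).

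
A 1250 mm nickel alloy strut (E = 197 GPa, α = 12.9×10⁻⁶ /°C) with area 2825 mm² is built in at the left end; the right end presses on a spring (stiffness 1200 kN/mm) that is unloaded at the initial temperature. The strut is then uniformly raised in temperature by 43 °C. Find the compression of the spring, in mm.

δ ≈ 0.188 mm

Free thermal expansion: δ_free = αΔT L = 12.9×10⁻⁶ × 43 × 1250 = 0.6934 mm.
Let P be the compressive force at the spring. The strut shortens elastically by PL/(AE) and the spring compresses by P/k; together these equal δ_free.
P [ L/(AE) + 1/k ] = δ_free → P [ 1250/(2825×197×10³) + 1/(1200×10³) ] = 0.6934.
P = 0.6934 / 3.079×10⁻⁶ = 225200 N.
Spring compression = P/k = 225200/(1200×10³) = 0.1876 mm.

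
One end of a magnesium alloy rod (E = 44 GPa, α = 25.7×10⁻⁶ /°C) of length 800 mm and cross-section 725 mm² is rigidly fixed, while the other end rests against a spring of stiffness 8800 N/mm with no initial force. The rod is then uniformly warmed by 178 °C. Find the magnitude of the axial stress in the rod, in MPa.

The unrestrained thermal change is αΔT L = 25.7×10⁻⁶ × 178 × 800 = 3.66 mm.
With a force P in the spring, the elastic change of the rod is PL/(AE) and that of the spring is P/k; compatibility requires their sum to equal δ_free.
So P = δ_free / [L/(AE) + 1/k] = 3.66 / [ 800/(725×44×10³) + 1/(8800) ].
P = 3.66 / 0.0001387 = 26380 N.
σ = P/A = 26380/725 = 36.39 MPa.

σ ≈ 36.4 MPa (compressive)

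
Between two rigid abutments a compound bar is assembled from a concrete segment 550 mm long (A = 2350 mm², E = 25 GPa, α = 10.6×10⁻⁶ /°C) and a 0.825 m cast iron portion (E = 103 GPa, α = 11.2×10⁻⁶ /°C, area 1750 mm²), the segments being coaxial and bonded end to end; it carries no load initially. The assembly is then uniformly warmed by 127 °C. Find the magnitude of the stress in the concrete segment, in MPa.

Free thermal expansion of the whole bar: Σ αᵢΔT Lᵢ = 10.6×10⁻⁶×127×550 + 11.2×10⁻⁶×127×825 = 1.914 mm.
Since the ends are fixed, an axial force P builds up, equal in every segment, with P · Σ Lᵢ/(AᵢEᵢ) = δ_free.
The series flexibility is Σ Lᵢ/(AᵢEᵢ) = 550/(2350×25×10³) + 825/(1750×103×10³) = 1.394×10⁻⁵ mm/N.
P = 1.914 / 1.394×10⁻⁵ = 137300 N = 137.3 kN, compressive.
σ_{concrete} = P / A = 137300 / 2350 = 58.43 MPa.

σ ≈ 58.4 MPa (compressive)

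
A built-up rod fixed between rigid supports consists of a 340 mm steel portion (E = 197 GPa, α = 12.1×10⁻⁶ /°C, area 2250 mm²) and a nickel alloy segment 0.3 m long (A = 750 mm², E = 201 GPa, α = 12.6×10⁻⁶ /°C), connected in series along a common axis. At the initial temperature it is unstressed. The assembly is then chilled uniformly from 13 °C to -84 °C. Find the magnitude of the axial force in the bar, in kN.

With the walls removed the bar would change length by δ_free = Σ αᵢΔT Lᵢ = 12.1×10⁻⁶×97×340 + 12.6×10⁻⁶×97×300 = 0.7657 mm.
The rigid supports impose zero overall length change; the single axial force P common to all segments must satisfy P Σ Lᵢ/(AᵢEᵢ) = δ_free.
The series flexibility is Σ Lᵢ/(AᵢEᵢ) = 340/(2250×197×10³) + 300/(750×201×10³) = 2.757×10⁻⁶ mm/N.
So P = 0.7657 / 2.757×10⁻⁶ = 277.7 kN, tensile.

P ≈ 278 kN (tensile)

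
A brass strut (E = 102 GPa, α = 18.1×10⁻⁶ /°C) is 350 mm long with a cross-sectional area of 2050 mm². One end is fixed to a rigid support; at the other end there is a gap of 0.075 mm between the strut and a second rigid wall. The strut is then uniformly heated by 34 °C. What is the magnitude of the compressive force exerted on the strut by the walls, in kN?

Free thermal elongation = αΔT L = 18.1×10⁻⁶ × 34 × 350 = 0.2154 mm.
After closing the 0.075 mm clearance, 0.2154 − 0.075 = 0.1404 mm of expansion remains to be suppressed by the wall.
Compatibility: PL/(AE) = 0.1404 mm, so σ = P/A = E × (0.1404/350) = 40.91 MPa.
P = σA = 40.91 × 2050 = 83.87 kN.

P ≈ 83.9 kN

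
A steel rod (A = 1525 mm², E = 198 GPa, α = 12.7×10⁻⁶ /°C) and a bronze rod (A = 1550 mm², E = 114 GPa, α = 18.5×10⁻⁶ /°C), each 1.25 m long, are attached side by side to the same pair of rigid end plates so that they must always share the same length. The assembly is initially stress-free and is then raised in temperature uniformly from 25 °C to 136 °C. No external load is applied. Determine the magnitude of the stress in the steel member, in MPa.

Both members must finish at the same length. With the larger α, the bronze tends to over-expand; the plates restrain it, putting the bronze in compression and the steel in tension. With no external load the two internal forces are equal and opposite, magnitude P.
Equating the net (thermal + elastic) strains gives |α₁ − α₂|·ΔT = P·[1/(A₁E₁) + 1/(A₂E₂)].
|α₁ − α₂|·ΔT = 5.8×10⁻⁶ × 111 = 0.0006438.
1/(A₁E₁) + 1/(A₂E₂) = 1/(1525×198×10³) + 1/(1550×114×10³) = 8.971×10⁻⁹ N⁻¹.
P = 0.0006438 / 8.971×10⁻⁹ = 71760 N = 71.76 kN.
σ_{steel} = P/A₁ = 71760/1525 = 47.06 MPa, tensile.

σ ≈ 47.1 MPa (tensile)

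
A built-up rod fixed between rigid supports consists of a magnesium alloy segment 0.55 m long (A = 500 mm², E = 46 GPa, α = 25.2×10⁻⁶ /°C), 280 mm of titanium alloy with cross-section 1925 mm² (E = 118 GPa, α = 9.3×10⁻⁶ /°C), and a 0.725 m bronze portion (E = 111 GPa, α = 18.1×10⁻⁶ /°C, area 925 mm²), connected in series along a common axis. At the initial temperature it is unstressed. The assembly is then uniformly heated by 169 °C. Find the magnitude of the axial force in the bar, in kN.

P ≈ 155 kN (compressive)

With the walls removed the bar would change length by δ_free = Σ αᵢΔT Lᵢ = 25.2×10⁻⁶×169×550 + 9.3×10⁻⁶×169×280 + 18.1×10⁻⁶×169×725 = 5 mm.
Since the ends are fixed, an axial force P builds up, equal in every segment, with P · Σ Lᵢ/(AᵢEᵢ) = δ_free.
The series flexibility is Σ Lᵢ/(AᵢEᵢ) = 550/(500×46×10³) + 280/(1925×118×10³) + 725/(925×111×10³) = 3.221×10⁻⁵ mm/N.
P = 5 / 3.221×10⁻⁵ = 155300 N = 155.3 kN, compressive.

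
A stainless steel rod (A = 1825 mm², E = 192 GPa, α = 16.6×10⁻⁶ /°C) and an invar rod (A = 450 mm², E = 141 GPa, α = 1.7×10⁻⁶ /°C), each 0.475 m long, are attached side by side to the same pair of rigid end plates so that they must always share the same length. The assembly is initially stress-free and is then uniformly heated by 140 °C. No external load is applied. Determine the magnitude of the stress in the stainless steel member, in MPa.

σ ≈ 61.4 MPa (compressive)

Both members must finish at the same length. With the larger α, the stainless steel tends to over-expand; the plates restrain it, putting the stainless steel in compression and the invar in tension. With no external load the two internal forces are equal and opposite, magnitude P.
Setting the final lengths equal and cancelling L: (α₁ − α₂)ΔT = P/(A₁E₁) + P/(A₂E₂).
|α₁ − α₂|·ΔT = 14.9×10⁻⁶ × 140 = 0.002086.
1/(A₁E₁) + 1/(A₂E₂) = 1/(1825×192×10³) + 1/(450×141×10³) = 1.861×10⁻⁸ N⁻¹.
So P = 0.002086 / 1.861×10⁻⁸ = 112.1 kN.
σ_{stainless steel} = P/A₁ = 112100/1825 = 61.41 MPa, compressive.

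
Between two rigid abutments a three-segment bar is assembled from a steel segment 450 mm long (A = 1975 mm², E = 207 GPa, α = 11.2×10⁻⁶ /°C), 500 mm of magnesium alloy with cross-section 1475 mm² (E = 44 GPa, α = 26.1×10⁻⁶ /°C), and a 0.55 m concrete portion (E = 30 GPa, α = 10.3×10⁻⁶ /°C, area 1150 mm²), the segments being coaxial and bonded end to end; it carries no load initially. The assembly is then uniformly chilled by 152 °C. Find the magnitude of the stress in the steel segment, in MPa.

Free thermal contraction of the whole bar: Σ αᵢΔT Lᵢ = 11.2×10⁻⁶×152×450 + 26.1×10⁻⁶×152×500 + 10.3×10⁻⁶×152×550 = 3.611 mm.
Since the ends are fixed, an axial force P builds up, equal in every segment, with P · Σ Lᵢ/(AᵢEᵢ) = δ_free.
Σ Lᵢ/(AᵢEᵢ) = 450/(1975×207×10³) + 500/(1475×44×10³) + 550/(1150×30×10³) = 2.475×10⁻⁵ mm/N.
Hence P = δ_free / Σ(L/AE) = 3.611/2.475×10⁻⁵ = 145.9 kN (tensile).
σ_{steel} = P / A = 145900 / 1975 = 73.88 MPa.

σ ≈ 73.9 MPa (tensile)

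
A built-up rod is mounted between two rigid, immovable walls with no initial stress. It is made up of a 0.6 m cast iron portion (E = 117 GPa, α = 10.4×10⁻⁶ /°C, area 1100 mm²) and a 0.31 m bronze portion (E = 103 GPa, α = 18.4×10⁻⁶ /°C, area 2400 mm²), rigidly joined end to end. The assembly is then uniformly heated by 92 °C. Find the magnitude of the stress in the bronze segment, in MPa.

σ ≈ 77.4 MPa (compressive)

Free thermal expansion of the whole bar: Σ αᵢΔT Lᵢ = 10.4×10⁻⁶×92×600 + 18.4×10⁻⁶×92×310 = 1.099 mm.
The rigid supports impose zero overall length change; the single axial force P common to all segments must satisfy P Σ Lᵢ/(AᵢEᵢ) = δ_free.
The series flexibility is Σ Lᵢ/(AᵢEᵢ) = 600/(1100×117×10³) + 310/(2400×103×10³) = 5.916×10⁻⁶ mm/N.
P = 1.099 / 5.916×10⁻⁶ = 185700 N = 185.7 kN, compressive.
σ_{bronze} = P / A = 185700 / 2400 = 77.39 MPa.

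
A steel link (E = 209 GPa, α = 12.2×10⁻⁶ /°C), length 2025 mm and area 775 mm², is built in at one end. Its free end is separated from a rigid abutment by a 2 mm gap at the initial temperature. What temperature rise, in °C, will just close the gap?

ΔT ≈ 81 °C

The gap closes when αΔT L = 2 mm, since the link is still unstressed at that instant.
ΔT = 2 / (12.2×10⁻⁶ × 2025) = 80.96 °C.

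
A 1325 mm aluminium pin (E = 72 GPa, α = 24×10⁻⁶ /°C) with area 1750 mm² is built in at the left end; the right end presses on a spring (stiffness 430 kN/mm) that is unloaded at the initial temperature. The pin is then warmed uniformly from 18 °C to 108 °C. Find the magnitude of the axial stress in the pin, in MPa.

If the spring were absent the pin would lengthen by αΔT L = 24×10⁻⁶ × 90 × 1325 = 2.862 mm.
With a force P in the spring, the elastic change of the pin is PL/(AE) and that of the spring is P/k; compatibility requires their sum to equal δ_free.
P [ L/(AE) + 1/k ] = δ_free → P [ 1325/(1750×72×10³) + 1/(430×10³) ] = 2.862.
P = 2.862 / 1.284×10⁻⁵ = 222900 N.
σ = P/A = 222900/1750 = 127.4 MPa.

σ ≈ 127 MPa (compressive)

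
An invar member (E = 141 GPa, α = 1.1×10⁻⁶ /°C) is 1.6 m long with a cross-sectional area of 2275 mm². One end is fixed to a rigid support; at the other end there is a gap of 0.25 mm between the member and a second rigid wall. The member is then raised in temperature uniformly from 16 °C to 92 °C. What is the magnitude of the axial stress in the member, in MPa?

σ ≈ 0 MPa

Unrestrained expansion: δ_free = αΔT L = 1.1×10⁻⁶ × 76 × 1600 = 0.1338 mm.
Since δ_free = 0.134 mm is less than the 0.25 mm gap, the member never touches the wall. No axial force develops.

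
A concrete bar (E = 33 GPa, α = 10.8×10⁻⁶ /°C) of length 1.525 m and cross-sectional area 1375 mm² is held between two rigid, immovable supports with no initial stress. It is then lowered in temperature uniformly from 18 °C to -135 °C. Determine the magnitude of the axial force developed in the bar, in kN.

With zero net strain, σ = E·αΔT = 33 GPa × 10.8×10⁻⁶ × 153 = 54.53 MPa.
Axial force P = σA = 54.53 × 1375 = 74980 N = 74.98 kN, tensile.

P ≈ 75 kN (tensile)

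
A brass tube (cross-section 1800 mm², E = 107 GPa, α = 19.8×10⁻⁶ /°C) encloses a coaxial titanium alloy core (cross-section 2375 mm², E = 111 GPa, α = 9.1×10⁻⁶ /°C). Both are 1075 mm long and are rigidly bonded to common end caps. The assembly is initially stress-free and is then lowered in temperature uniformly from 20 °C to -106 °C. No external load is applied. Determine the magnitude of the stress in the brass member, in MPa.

Both members must finish at the same length. With the larger α, the brass tends to over-contract; the plates restrain it, putting the brass in tension and the titanium alloy in compression. With no external load the two internal forces are equal and opposite, magnitude P.
Equating the net (thermal + elastic) strains gives |α₁ − α₂|·ΔT = P·[1/(A₁E₁) + 1/(A₂E₂)].
|α₁ − α₂|·ΔT = 10.7×10⁻⁶ × 126 = 0.001348.
1/(A₁E₁) + 1/(A₂E₂) = 1/(1800×107×10³) + 1/(2375×111×10³) = 8.985×10⁻⁹ N⁻¹.
P = 0.001348 / 8.985×10⁻⁹ = 150000 N = 150 kN.
σ_{brass} = P/A₁ = 150000/1800 = 83.36 MPa, tensile.

σ ≈ 83.4 MPa (tensile)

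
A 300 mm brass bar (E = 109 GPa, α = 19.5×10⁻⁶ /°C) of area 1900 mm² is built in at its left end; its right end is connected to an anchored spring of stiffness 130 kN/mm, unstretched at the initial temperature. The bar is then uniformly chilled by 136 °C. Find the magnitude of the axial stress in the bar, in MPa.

σ ≈ 45.8 MPa (tensile)

The unrestrained thermal change is αΔT L = 19.5×10⁻⁶ × 136 × 300 = 0.7956 mm.
With a force P in the spring, the elastic change of the bar is PL/(AE) and that of the spring is P/k; compatibility requires their sum to equal δ_free.
So P = δ_free / [L/(AE) + 1/k] = 0.7956 / [ 300/(1900×109×10³) + 1/(130×10³) ].
P = 0.7956 / 9.141×10⁻⁶ = 87040 N.
σ = P/A = 87040/1900 = 45.81 MPa.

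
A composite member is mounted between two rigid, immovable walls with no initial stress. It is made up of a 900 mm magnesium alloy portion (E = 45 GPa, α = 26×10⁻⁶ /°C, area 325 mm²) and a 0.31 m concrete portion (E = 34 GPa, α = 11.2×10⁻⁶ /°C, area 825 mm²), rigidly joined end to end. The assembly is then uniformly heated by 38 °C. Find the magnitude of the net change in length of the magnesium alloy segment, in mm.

Free thermal expansion of the whole bar: Σ αᵢΔT Lᵢ = 26×10⁻⁶×38×900 + 11.2×10⁻⁶×38×310 = 1.021 mm.
Since the ends are fixed, an axial force P builds up, equal in every segment, with P · Σ Lᵢ/(AᵢEᵢ) = δ_free.
The series flexibility is Σ Lᵢ/(AᵢEᵢ) = 900/(325×45×10³) + 310/(825×34×10³) = 7.259×10⁻⁵ mm/N.
Hence P = δ_free / Σ(L/AE) = 1.021/7.259×10⁻⁵ = 14.07 kN (compressive).
For the magnesium alloy segment, free thermal change = 26×10⁻⁶×38×900 = 0.8892 mm and elastic change from P = 14070×900/(325×45×10³) = 0.8657 mm; these oppose, so the net change is 0.0235 mm (segment lengthens).

|ΔL| ≈ 0.0235 mm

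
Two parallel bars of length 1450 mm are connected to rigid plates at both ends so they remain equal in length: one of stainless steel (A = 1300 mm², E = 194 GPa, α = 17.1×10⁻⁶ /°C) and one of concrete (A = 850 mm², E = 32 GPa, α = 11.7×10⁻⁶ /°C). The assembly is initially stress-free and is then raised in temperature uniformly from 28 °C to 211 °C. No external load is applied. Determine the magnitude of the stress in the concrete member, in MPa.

Both members must finish at the same length. With the larger α, the stainless steel tends to over-expand; the plates restrain it, putting the stainless steel in compression and the concrete in tension. With no external load the two internal forces are equal and opposite, magnitude P.
Compatibility of the two members (thermal + elastic change equal): (α₁ − α₂)ΔT = P·[1/(A₁E₁) + 1/(A₂E₂)].
|α₁ − α₂|·ΔT = 5.4×10⁻⁶ × 183 = 0.0009882.
1/(A₁E₁) + 1/(A₂E₂) = 1/(1300×194×10³) + 1/(850×32×10³) = 4.073×10⁻⁸ N⁻¹.
So P = 0.0009882 / 4.073×10⁻⁸ = 24.26 kN.
σ_{concrete} = P/A₂ = 24260/850 = 28.54 MPa, tensile.

σ ≈ 28.5 MPa (tensile)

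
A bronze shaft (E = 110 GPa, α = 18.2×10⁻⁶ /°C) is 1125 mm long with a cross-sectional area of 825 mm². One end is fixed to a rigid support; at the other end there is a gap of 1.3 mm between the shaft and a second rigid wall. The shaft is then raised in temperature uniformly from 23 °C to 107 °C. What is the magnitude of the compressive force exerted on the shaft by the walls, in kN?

P ≈ 33.9 kN

Free thermal elongation = αΔT L = 18.2×10⁻⁶ × 84 × 1125 = 1.72 mm.
The gap closes (δ_free > 1.3 mm) and the wall then resists a further 1.72 − 1.3 = 0.4199 mm of expansion.
That suppressed elongation corresponds to σ = E·Δ/L = 110×10³ × 0.4199/1125 = 41.06 MPa.
Force on the wall = σA = 41.06 × 825 mm² = 33.87 kN.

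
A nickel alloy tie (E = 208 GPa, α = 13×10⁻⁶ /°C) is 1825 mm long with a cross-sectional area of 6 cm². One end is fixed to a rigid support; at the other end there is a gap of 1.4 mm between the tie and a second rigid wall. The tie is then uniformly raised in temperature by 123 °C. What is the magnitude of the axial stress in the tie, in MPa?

Unrestrained expansion: δ_free = αΔT L = 13×10⁻⁶ × 123 × 1825 = 2.918 mm.
The gap closes (δ_free > 1.4 mm) and the wall then resists a further 2.918 − 1.4 = 1.518 mm of expansion.
That suppressed elongation corresponds to σ = E·Δ/L = 208×10³ × 1.518/1825 = 173 MPa.

σ ≈ 173 MPa (compressive)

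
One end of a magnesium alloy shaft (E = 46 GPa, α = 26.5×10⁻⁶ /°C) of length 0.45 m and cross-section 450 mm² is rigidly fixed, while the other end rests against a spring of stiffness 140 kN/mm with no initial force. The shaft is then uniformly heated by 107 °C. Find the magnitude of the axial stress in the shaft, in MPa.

σ ≈ 98.2 MPa (compressive)

If the spring were absent the shaft would lengthen by αΔT L = 26.5×10⁻⁶ × 107 × 450 = 1.276 mm.
With a force P in the spring, the elastic change of the shaft is PL/(AE) and that of the spring is P/k; compatibility requires their sum to equal δ_free.
P [ L/(AE) + 1/k ] = δ_free → P [ 450/(450×46×10³) + 1/(140×10³) ] = 1.276.
P = 1.276 / 2.888×10⁻⁵ = 44180 N.
σ = P/A = 44180/450 = 98.18 MPa.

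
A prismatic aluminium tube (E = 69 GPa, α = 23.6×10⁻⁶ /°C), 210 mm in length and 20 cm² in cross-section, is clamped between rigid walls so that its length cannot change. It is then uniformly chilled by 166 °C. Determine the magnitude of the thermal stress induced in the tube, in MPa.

With length fixed, the mechanical strain must cancel the thermal strain αΔT = 23.6×10⁻⁶ × 166 = 3917.6×10⁻⁶.
σ = EαΔT = 69×10³ × 23.6×10⁻⁶ × 166 = 270.3 MPa (tensile; the tube is trying to contract).

σ ≈ 270 MPa (tensile)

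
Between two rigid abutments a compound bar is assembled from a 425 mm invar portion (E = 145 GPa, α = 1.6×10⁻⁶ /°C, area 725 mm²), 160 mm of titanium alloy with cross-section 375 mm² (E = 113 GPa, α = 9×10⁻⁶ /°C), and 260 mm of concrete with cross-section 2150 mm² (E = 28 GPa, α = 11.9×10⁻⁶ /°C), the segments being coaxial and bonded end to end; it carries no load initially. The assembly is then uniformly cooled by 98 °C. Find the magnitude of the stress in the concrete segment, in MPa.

σ ≈ 19.6 MPa (tensile)

Free thermal contraction of the whole bar: Σ αᵢΔT Lᵢ = 1.6×10⁻⁶×98×425 + 9×10⁻⁶×98×160 + 11.9×10⁻⁶×98×260 = 0.511 mm.
The walls prevent any net length change, so an axial force P (same in every segment) develops. Compatibility: P · Σ Lᵢ/(AᵢEᵢ) = δ_free.
Σ Lᵢ/(AᵢEᵢ) = 425/(725×145×10³) + 160/(375×113×10³) + 260/(2150×28×10³) = 1.214×10⁻⁵ mm/N.
Hence P = δ_free / Σ(L/AE) = 0.511/1.214×10⁻⁵ = 42.1 kN (tensile).
σ_{concrete} = P / A = 42100 / 2150 = 19.58 MPa.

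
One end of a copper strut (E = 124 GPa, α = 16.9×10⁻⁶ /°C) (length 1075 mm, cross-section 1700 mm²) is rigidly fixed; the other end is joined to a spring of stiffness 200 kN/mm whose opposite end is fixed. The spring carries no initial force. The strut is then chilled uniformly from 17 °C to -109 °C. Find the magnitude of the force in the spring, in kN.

P ≈ 227 kN

The unrestrained thermal change is αΔT L = 16.9×10⁻⁶ × 126 × 1075 = 2.289 mm.
Let P be the tensile force in the spring. The strut extends elastically by PL/(AE) and the spring stretches by P/k; together these equal δ_free.
P [ L/(AE) + 1/k ] = δ_free → P [ 1075/(1700×124×10³) + 1/(200×10³) ] = 2.289.
P = 2.289 / 1.01×10⁻⁵ = 226700 N.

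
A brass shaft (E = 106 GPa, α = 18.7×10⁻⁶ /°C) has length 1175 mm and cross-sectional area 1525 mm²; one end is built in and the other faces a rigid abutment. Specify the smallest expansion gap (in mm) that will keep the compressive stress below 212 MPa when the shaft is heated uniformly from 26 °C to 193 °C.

With no wall the shaft would lengthen by αΔT L = 18.7×10⁻⁶ × 167 × 1175 = 3.669 mm.
At the allowable stress the elastic shortening the wall may impose is σL/E = 212 × 1175 / (106×10³) = 2.35 mm.
So the gap has to take up the difference, g_min = δ_free − σL/E = 3.669 − 2.35 = 1.319 mm.

g ≈ 1.32 mm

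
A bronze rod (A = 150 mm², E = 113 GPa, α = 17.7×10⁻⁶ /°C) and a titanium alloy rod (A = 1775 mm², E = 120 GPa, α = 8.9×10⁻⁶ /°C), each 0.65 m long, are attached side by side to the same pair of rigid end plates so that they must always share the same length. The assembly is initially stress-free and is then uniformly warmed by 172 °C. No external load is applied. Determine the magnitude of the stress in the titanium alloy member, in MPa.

σ ≈ 13.4 MPa (tensile)

Equilibrium of a rigid end plate with no external load gives equal and opposite internal forces ±P in the two members. Since α_{bronze} > α_{titanium alloy}, heating drives the bronze into compression and the titanium alloy into tension.
Compatibility of the two members (thermal + elastic change equal): (α₁ − α₂)ΔT = P·[1/(A₁E₁) + 1/(A₂E₂)].
|α₁ − α₂|·ΔT = 8.8×10⁻⁶ × 172 = 0.001514.
1/(A₁E₁) + 1/(A₂E₂) = 1/(150×113×10³) + 1/(1775×120×10³) = 6.369×10⁻⁸ N⁻¹.
So P = 0.001514 / 6.369×10⁻⁸ = 23.76 kN.
σ_{titanium alloy} = P/A₂ = 23760/1775 = 13.39 MPa, tensile.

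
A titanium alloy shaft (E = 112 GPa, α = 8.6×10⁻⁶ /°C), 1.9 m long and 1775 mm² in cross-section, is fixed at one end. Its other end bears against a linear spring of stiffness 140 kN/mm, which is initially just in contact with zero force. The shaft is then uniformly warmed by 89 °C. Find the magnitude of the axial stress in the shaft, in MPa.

If the spring were absent the shaft would lengthen by αΔT L = 8.6×10⁻⁶ × 89 × 1900 = 1.454 mm.
Let P be the compressive force at the spring. The shaft shortens elastically by PL/(AE) and the spring compresses by P/k; together these equal δ_free.
P [ L/(AE) + 1/k ] = δ_free → P [ 1900/(1775×112×10³) + 1/(140×10³) ] = 1.454.
P = 1.454 / 1.67×10⁻⁵ = 87080 N.
σ = P/A = 87080/1775 = 49.06 MPa.

σ ≈ 49.1 MPa (compressive)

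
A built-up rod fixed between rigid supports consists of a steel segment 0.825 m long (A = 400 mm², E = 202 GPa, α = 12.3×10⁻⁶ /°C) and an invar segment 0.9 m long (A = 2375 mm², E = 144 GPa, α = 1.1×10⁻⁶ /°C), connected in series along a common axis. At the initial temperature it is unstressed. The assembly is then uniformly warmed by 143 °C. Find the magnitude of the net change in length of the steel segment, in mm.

|ΔL| ≈ 0.185 mm

With the walls removed the bar would change length by δ_free = Σ αᵢΔT Lᵢ = 12.3×10⁻⁶×143×825 + 1.1×10⁻⁶×143×900 = 1.593 mm.
The rigid supports impose zero overall length change; the single axial force P common to all segments must satisfy P Σ Lᵢ/(AᵢEᵢ) = δ_free.
Σ Lᵢ/(AᵢEᵢ) = 825/(400×202×10³) + 900/(2375×144×10³) = 1.284×10⁻⁵ mm/N.
P = 1.593 / 1.284×10⁻⁵ = 124000 N = 124 kN, compressive.
For the steel segment, free thermal change = 12.3×10⁻⁶×143×825 = 1.451 mm and elastic change from P = 124000×825/(400×202×10³) = 1.266 mm; these oppose, so the net change is 0.185 mm (segment lengthens).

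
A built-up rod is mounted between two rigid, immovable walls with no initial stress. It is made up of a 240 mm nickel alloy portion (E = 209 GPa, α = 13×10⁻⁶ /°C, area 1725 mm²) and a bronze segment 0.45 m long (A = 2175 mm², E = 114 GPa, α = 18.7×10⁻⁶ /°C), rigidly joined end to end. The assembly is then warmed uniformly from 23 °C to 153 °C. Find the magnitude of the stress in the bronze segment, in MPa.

Free thermal expansion of the whole bar: Σ αᵢΔT Lᵢ = 13×10⁻⁶×130×240 + 18.7×10⁻⁶×130×450 = 1.5 mm.
The rigid supports impose zero overall length change; the single axial force P common to all segments must satisfy P Σ Lᵢ/(AᵢEᵢ) = δ_free.
Σ Lᵢ/(AᵢEᵢ) = 240/(1725×209×10³) + 450/(2175×114×10³) = 2.481×10⁻⁶ mm/N.
P = 1.5 / 2.481×10⁻⁶ = 604500 N = 604.5 kN, compressive.
σ_{bronze} = P / A = 604500 / 2175 = 277.9 MPa.

σ ≈ 278 MPa (compressive)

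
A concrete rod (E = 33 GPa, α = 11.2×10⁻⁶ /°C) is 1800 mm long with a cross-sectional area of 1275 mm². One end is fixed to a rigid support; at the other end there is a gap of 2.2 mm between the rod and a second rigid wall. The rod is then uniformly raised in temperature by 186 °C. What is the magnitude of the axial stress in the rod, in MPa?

If the wall were absent the rod would grow by αΔT L = 11.2×10⁻⁶ × 186 × 1800 = 3.75 mm.
After closing the 2.2 mm clearance, 3.75 − 2.2 = 1.55 mm of expansion remains to be suppressed by the wall.
So σ = E(δ_free − g)/L = 33×10³ × 1.55/1800 = 28.41 MPa.

σ ≈ 28.4 MPa (compressive)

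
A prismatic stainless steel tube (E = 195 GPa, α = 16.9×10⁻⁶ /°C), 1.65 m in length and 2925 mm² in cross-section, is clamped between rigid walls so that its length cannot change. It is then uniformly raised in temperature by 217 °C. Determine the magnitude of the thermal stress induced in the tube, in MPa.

σ ≈ 715 MPa (compressive)

With length fixed, the mechanical strain must cancel the thermal strain αΔT = 16.9×10⁻⁶ × 217 = 3667.3×10⁻⁶.
σ = EαΔT = 195×10³ × 16.9×10⁻⁶ × 217 = 715.1 MPa (compressive; the tube is trying to expand).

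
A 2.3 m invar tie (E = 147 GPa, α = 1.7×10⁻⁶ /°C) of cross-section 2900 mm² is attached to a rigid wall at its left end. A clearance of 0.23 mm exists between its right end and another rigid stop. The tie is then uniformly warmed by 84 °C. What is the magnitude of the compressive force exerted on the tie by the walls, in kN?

Unrestrained expansion: δ_free = αΔT L = 1.7×10⁻⁶ × 84 × 2300 = 0.3284 mm.
The gap closes (δ_free > 0.23 mm) and the wall then resists a further 0.3284 − 0.23 = 0.09844 mm of expansion.
That suppressed elongation corresponds to σ = E·Δ/L = 147×10³ × 0.09844/2300 = 6.292 MPa.
Force on the wall = σA = 6.292 × 2900 mm² = 18.25 kN.

P ≈ 18.2 kN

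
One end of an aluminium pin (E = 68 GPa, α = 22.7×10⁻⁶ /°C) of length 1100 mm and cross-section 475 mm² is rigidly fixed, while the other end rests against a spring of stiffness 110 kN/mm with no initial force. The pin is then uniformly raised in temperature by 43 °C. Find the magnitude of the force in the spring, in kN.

Free thermal expansion: δ_free = αΔT L = 22.7×10⁻⁶ × 43 × 1100 = 1.074 mm.
Let P be the compressive force at the spring. The pin shortens elastically by PL/(AE) and the spring compresses by P/k; together these equal δ_free.
P [ L/(AE) + 1/k ] = δ_free → P [ 1100/(475×68×10³) + 1/(110×10³) ] = 1.074.
P = 1.074 / 4.315×10⁻⁵ = 24890 N.

P ≈ 24.9 kN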